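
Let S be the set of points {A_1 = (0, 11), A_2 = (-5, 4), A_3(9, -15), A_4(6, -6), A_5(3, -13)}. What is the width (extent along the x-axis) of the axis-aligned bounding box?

14

max x = 9, min x = -5, so width = 14.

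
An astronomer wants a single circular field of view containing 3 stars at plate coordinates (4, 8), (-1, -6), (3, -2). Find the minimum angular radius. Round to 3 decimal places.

7.433

Call the three points A, B, C in the order given.
Side lengths²: AB² = 221, AC² = 101, BC² = 32.
Since AB² = 221 ≥ 101 + 32 = 133, the angle opposite AB is not acute, so the smallest enclosing circle has AB as diameter.
Centre = midpoint of AB = (1.5, 1), r² = 221/4 = 55.25.
r = √(55.25) ≈ 7.433.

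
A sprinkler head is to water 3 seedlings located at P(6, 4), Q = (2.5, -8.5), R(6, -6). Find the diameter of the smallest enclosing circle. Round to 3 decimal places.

Side lengths²: PQ² = 168.5, PR² = 100, QR² = 18.5.
Since PQ² = 168.5 ≥ 100 + 18.5 = 118.5, the angle opposite PQ is not acute, so the smallest enclosing circle has PQ as diameter.
Centre = midpoint of PQ = (4.25, -2.25), r² = 168.5/4 = 42.125.
Diameter = 2r = 2√(42.125) ≈ 12.981.

12.981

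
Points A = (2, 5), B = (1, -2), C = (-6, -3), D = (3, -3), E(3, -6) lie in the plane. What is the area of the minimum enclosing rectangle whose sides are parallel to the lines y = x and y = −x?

96

In coordinates u = x + y, v = x − y the rectangle is axis-aligned; the map (x,y)→(u,v) scales areas by 2.
u-values: 7, -1, -9, 0, -3; range = 7 − (-9) = 16.
v-values: -3, 3, -3, 6, 9; range = 9 − (-3) = 12.
Area = (16 × 12) / 2 = 96.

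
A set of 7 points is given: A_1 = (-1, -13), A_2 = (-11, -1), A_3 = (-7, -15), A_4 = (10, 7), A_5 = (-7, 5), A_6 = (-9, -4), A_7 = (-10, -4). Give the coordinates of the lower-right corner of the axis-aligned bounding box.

x-range [-11, 10], y-range [-15, 7].
The lower-right corner is (10, -15).

(10, -15)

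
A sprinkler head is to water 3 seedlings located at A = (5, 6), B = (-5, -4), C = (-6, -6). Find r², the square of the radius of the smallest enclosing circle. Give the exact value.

66.25

Side lengths²: AB² = 200, AC² = 265, BC² = 5.
Since AC² = 265 ≥ 200 + 5 = 205, the angle opposite AC is not acute, so the smallest enclosing circle has AC as diameter.
Centre = midpoint of AC = (-0.5, 0), r² = 265/4 = 66.25.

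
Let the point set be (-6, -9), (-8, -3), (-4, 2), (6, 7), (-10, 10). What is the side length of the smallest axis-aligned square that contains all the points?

The bounding box has width 16 and height 19.
An axis-aligned square enclosing the set must have side ≥ max(width, height).
So the minimum side is max(16, 19) = 19.

19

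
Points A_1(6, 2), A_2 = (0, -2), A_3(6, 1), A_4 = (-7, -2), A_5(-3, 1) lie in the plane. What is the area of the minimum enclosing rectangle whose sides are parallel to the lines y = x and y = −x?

In coordinates u = x + y, v = x − y the rectangle is axis-aligned; the map (x,y)→(u,v) scales areas by 2.
u-values: 8, -2, 7, -9, -2; range = 8 − (-9) = 17.
v-values: 4, 2, 5, -5, -4; range = 5 − (-5) = 10.
Area = (17 × 10) / 2 = 85.

85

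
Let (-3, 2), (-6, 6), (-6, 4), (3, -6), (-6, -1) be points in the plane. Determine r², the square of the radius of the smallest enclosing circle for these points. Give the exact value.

56.25

By Welzl's lemma the MEC is supported by two points (diametrically opposite) or three points (on a circumcircle).
The farthest pair is (-6, 6)–(3, -6) with squared distance 225. The circle on this segment as diameter has centre (-1.5, 0) and r² = 225/4 = 56.25.
Check (-3, 2): distance² to centre = 6.25 ≤ 56.25, so it lies inside.
All remaining points lie in this disk, and no smaller disk contains both endpoints, so this is the minimum enclosing circle.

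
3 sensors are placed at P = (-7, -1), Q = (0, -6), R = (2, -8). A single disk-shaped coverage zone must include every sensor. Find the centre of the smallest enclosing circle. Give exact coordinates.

Side lengths²: PQ² = 74, PR² = 130, QR² = 8.
Since PR² = 130 ≥ 74 + 8 = 82, the angle opposite PR is not acute, so the smallest enclosing circle has PR as diameter.
Centre = midpoint of PR = (-2.5, -4.5), r² = 130/4 = 32.5.
Centre = (-2.5, -4.5).

(-2.5, -4.5)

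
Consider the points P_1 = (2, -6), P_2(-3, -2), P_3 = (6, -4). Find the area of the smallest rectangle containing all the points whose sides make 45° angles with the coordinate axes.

38.5

In coordinates u = x + y, v = x − y the rectangle is axis-aligned; the map (x,y)→(u,v) scales areas by 2.
u-values: -4, -5, 2; range = 2 − (-5) = 7.
v-values: 8, -1, 10; range = 10 − (-1) = 11.
Area = (7 × 11) / 2 = 38.5.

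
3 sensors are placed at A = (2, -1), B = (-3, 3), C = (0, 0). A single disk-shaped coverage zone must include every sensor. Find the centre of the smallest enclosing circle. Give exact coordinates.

(-0.5, 1)

Side lengths²: AB² = 41, AC² = 5, BC² = 18.
Since AB² = 41 ≥ 18 + 5 = 23, the angle opposite AB is not acute, so the smallest enclosing circle has AB as diameter.
Centre = midpoint of AB = (-0.5, 1), r² = 41/4 = 10.25.
Centre = (-0.5, 1).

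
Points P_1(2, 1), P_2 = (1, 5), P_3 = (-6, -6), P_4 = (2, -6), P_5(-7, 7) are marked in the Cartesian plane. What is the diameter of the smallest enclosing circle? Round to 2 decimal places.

The minimum enclosing circle of a finite set is fixed by two of the points (as a diameter) or three (as a circumcircle).
The farthest pair is P_4–P_5 with squared distance 250. The circle on this segment as diameter has centre (-2.5, 0.5) and r² = 250/4 = 62.5.
Check P_1: distance² to centre = 20.5 ≤ 62.5, so it lies inside.
All remaining points lie in this disk, and no smaller disk contains both endpoints, so this is the minimum enclosing circle.
Diameter = 2r = 2√(62.5) ≈ 15.81.

15.81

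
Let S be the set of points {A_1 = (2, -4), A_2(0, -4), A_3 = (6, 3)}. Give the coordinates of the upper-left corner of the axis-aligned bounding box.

(0, 3)

x-range [0, 6], y-range [-4, 3].
The upper-left corner is (0, 3).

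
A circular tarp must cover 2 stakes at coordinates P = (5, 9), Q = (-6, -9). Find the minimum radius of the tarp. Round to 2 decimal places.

The smallest circle enclosing two points has them as diameter endpoints.
Centre = midpoint = (-0.5, 0); r² = |PQ|²/4 = 445/4 = 111.25.
r = √(111.25) ≈ 10.55.

10.55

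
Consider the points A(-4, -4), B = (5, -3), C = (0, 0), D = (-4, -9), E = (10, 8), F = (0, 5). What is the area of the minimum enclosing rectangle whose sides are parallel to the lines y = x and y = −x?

In coordinates u = x + y, v = x − y the rectangle is axis-aligned; the map (x,y)→(u,v) scales areas by 2.
u-values: -8, 2, 0, -13, 18, 5; range = 18 − (-13) = 31.
v-values: 0, 8, 0, 5, 2, -5; range = 8 − (-5) = 13.
Area = (31 × 13) / 2 = 201.5.

201.5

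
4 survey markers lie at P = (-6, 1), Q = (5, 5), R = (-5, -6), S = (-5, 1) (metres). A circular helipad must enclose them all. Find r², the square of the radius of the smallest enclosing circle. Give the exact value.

The farthest pair is Q–R with squared distance 221. The circle on this segment as diameter has centre (0, -0.5) and r² = 221/4 = 55.25.
Check P: distance² to centre = 38.25 ≤ 55.25, so it lies inside.
All remaining points lie in this disk, and no smaller disk contains both endpoints, so this is the minimum enclosing circle.

55.25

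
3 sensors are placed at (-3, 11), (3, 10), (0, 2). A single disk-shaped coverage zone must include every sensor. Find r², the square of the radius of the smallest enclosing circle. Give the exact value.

13505/578

Call the three points A, B, C in the order given.
Side lengths²: AB² = 37, AC² = 90, BC² = 73.
Since AC² = 90 < 73 + 37 = 110, the triangle is acute, so the smallest enclosing circle is the circumcircle.
Circumcentre = (-21/34, 231/34), r² = 13505/578.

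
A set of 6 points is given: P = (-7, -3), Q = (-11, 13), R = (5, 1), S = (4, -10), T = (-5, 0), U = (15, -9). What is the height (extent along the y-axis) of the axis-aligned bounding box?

max y = 13, min y = -10, so height = 23.

23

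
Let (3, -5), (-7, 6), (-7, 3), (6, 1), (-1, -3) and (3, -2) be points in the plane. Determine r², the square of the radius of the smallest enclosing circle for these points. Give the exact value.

107185/1922

A smallest enclosing disk is always determined by at most three of the input points on its boundary.
The minimum enclosing circle is determined by three boundary points: (3, -5), (-7, 6), (6, 1).
Their circumcentre is (-91/62, 61/62) with r² = 107185/1922.
The farthest remaining point (-7, 3) is at distance² 66637/1922 ≤ 107185/1922.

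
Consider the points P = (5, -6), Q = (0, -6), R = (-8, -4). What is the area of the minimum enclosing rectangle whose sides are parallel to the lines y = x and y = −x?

In coordinates u = x + y, v = x − y the rectangle is axis-aligned; the map (x,y)→(u,v) scales areas by 2.
u-values: -1, -6, -12; range = -1 − (-12) = 11.
v-values: 11, 6, -4; range = 11 − (-4) = 15.
Area = (11 × 15) / 2 = 82.5.

82.5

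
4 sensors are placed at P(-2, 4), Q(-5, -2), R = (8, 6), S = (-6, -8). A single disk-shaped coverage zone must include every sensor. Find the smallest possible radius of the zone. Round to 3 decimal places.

By Welzl's lemma the MEC is supported by two points (diametrically opposite) or three points (on a circumcircle).
The farthest pair is R–S with squared distance 392. The circle on this segment as diameter has centre (1, -1) and r² = 392/4 = 98.
Check P: distance² to centre = 34 ≤ 98, so it lies inside.
All remaining points lie in this disk, and no smaller disk contains both endpoints, so this is the minimum enclosing circle.
r = √98 ≈ 9.899.

9.899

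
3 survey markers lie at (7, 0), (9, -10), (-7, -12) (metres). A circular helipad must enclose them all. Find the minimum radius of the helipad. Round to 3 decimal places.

9.244

Call the three points A, B, C in the order given.
Side lengths²: AB² = 104, AC² = 340, BC² = 260.
Since AC² = 340 < 260 + 104 = 364, the triangle is acute, so the smallest enclosing circle is the circumcircle.
Circumcentre = (18/41, -267/41), r² = 143650/1681.
r = √(143650/1681) ≈ 9.244.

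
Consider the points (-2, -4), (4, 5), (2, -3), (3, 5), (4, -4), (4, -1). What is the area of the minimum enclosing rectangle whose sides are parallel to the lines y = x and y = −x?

In coordinates u = x + y, v = x − y the rectangle is axis-aligned; the map (x,y)→(u,v) scales areas by 2.
u-values: -6, 9, -1, 8, 0, 3; range = 9 − (-6) = 15.
v-values: 2, -1, 5, -2, 8, 5; range = 8 − (-2) = 10.
Area = (15 × 10) / 2 = 75.

75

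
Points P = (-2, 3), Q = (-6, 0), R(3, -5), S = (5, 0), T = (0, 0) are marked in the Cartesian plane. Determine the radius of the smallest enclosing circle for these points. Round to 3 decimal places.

5.544

By Welzl's lemma the MEC is supported by two points (diametrically opposite) or three points (on a circumcircle).
The minimum enclosing circle is determined by three boundary points: Q, R, S.
Their circumcentre is (-0.5, -0.7) with r² = 30.74.
The farthest remaining point P is at distance² 15.94 ≤ 30.74.
r = √(30.74) ≈ 5.544.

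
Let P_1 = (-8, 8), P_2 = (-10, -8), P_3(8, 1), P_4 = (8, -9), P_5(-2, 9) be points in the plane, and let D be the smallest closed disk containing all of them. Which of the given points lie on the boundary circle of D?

The minimum enclosing circle of a finite set is fixed by two of the points (as a diameter) or three (as a circumcircle).
The minimum enclosing circle is determined by three boundary points: P_1, P_2, P_4.
Their circumcentre is (-17/29, -61/58) with r² = 460525/3364.
The farthest remaining point P_5 is at distance² 346613/3364 ≤ 460525/3364.
The points at distance exactly r from the centre are P_1, P_2, P_4 — 3 points.

P_1, P_2, P_4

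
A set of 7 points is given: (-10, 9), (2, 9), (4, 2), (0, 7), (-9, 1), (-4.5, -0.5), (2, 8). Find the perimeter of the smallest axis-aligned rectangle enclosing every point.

47

Width = max x − min x = 4 − (-10) = 14.
Height = max y − min y = 9 − (-0.5) = 9.5.
Perimeter = 2(14 + 9.5) = 47.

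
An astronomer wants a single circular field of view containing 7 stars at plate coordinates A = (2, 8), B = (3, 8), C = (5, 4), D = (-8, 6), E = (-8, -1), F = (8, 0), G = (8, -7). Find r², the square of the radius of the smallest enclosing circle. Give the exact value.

106.25

The minimum enclosing circle of a finite set is fixed by two of the points (as a diameter) or three (as a circumcircle).
The farthest pair is D–G with squared distance 425. The circle on this segment as diameter has centre (0, -0.5) and r² = 425/4 = 106.25.
Check A: distance² to centre = 76.25 ≤ 106.25, so it lies inside.
All remaining points lie in this disk, and no smaller disk contains both endpoints, so this is the minimum enclosing circle.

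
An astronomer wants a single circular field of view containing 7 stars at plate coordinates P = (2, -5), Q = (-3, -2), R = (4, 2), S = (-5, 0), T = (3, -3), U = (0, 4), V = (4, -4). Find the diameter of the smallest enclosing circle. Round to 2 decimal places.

The minimum enclosing circle is determined by three boundary points: R, S, V.
Their circumcentre is (-1/18, -1) with r² = 8245/324.
The farthest remaining point U is at distance² 8101/324 ≤ 8245/324.
Diameter = 2r = 2√(8245/324) ≈ 10.09.

10.09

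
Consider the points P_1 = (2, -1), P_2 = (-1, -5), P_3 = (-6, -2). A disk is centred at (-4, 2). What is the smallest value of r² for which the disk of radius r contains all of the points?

58

The required radius is the distance from (-4, 2) to the farthest point.
Squared distances: 45, 58, 20.
Maximum is 58, attained at P_2.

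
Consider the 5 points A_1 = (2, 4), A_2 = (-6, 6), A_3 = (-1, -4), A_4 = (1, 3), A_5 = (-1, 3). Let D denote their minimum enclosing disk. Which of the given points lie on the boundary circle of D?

A_1, A_2, A_3

The minimum enclosing circle of a finite set is fixed by two of the points (as a diameter) or three (as a circumcircle).
The minimum enclosing circle is determined by three boundary points: A_1, A_2, A_3.
Their circumcentre is (-41/14, 9/7) with r² = 6205/196.
The farthest remaining point A_4 is at distance² 3601/196 ≤ 6205/196.
The points at distance exactly r from the centre are A_1, A_2, A_3 — 3 points.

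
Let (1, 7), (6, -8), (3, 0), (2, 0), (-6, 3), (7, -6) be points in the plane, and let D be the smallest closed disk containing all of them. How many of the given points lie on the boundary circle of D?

The minimum enclosing circle is determined by three boundary points: (1, 7), (6, -8), (-6, 3).
Their circumcentre is (1.1, -1.3) with r² = 68.9.
The farthest remaining point (7, -6) is at distance² 56.9 ≤ 68.9.
The points at distance exactly r from the centre are (1, 7), (6, -8), (-6, 3) — 3 points.

3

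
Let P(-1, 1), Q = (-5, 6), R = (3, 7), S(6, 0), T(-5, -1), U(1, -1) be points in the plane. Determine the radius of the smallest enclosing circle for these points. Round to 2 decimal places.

6.29

By Welzl's lemma the MEC is supported by two points (diametrically opposite) or three points (on a circumcircle).
The minimum enclosing circle is determined by three boundary points: Q, S, T.
Their circumcentre is (5/22, 2.5) with r² = 9577/242.
The farthest remaining point R is at distance² 6761/242 ≤ 9577/242.
r = √(9577/242) ≈ 6.29.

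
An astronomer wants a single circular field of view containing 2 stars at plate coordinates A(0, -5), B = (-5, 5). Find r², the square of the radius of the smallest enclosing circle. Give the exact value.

The smallest circle enclosing two points has them as diameter endpoints.
Centre = midpoint = (-2.5, 0); r² = |AB|²/4 = 125/4 = 31.25.

31.25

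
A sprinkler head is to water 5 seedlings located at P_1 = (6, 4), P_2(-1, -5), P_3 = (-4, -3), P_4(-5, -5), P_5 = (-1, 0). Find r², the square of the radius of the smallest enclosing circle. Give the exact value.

50.5

The minimum enclosing circle of a finite set is fixed by two of the points (as a diameter) or three (as a circumcircle).
The farthest pair is P_1–P_4 with squared distance 202. The circle on this segment as diameter has centre (0.5, -0.5) and r² = 202/4 = 50.5.
Check P_2: distance² to centre = 22.5 ≤ 50.5, so it lies inside.
All remaining points lie in this disk, and no smaller disk contains both endpoints, so this is the minimum enclosing circle.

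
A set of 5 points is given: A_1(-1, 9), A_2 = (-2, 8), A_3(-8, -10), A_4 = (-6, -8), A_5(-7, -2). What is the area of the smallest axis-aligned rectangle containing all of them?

x ranges over [-8, -1], width 7.
y ranges over [-10, 9], height 19.
Area = 7 × 19 = 133.

133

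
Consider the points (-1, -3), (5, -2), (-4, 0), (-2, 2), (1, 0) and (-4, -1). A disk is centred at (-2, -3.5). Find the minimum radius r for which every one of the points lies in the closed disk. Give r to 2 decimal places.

7.16

The required radius is the distance from (-2, -3.5) to the farthest point.
Squared distances: 1.25, 51.25, 16.25, 30.25, 21.25, 10.25.
Maximum is 51.25, attained at (5, -2).
r = √(51.25) ≈ 7.16.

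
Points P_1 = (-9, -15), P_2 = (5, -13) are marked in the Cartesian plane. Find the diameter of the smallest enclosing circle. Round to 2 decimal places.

14.14

The smallest circle enclosing two points has them as diameter endpoints.
Centre = midpoint = (-2, -14); r² = |P_1P_2|²/4 = 200/4 = 50.
Diameter = 2r = 2√50 ≈ 14.14.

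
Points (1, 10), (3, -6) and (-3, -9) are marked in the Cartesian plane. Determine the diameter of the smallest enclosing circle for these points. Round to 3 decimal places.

Call the three points A, B, C in the order given.
Side lengths²: AB² = 260, AC² = 377, BC² = 45.
Since AC² = 377 ≥ 260 + 45 = 305, the angle opposite AC is not acute, so the smallest enclosing circle has AC as diameter.
Centre = midpoint of AC = (-1, 0.5), r² = 377/4 = 94.25.
Diameter = 2r = 2√(94.25) ≈ 19.416.

19.416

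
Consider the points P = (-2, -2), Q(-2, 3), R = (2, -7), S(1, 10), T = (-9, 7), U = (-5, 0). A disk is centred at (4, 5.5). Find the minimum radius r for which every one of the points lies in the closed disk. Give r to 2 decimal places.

13.09

The required radius is the distance from (4, 5.5) to the farthest point.
Squared distances: 92.25, 42.25, 160.25, 29.25, 171.25, 111.25.
Maximum is 171.25, attained at T.
r = √(171.25) ≈ 13.09.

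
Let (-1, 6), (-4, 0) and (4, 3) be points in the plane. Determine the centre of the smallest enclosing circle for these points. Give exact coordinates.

(-3/26, 47/26)

Call the three points A, B, C in the order given.
Side lengths²: AB² = 45, AC² = 34, BC² = 73.
Since BC² = 73 < 45 + 34 = 79, the triangle is acute, so the smallest enclosing circle is the circumcircle.
Circumcentre = (-3/26, 47/26), r² = 6205/338.
Centre = (-3/26, 47/26).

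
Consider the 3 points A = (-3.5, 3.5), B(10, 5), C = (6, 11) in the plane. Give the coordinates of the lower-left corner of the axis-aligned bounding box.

x-range [-3.5, 10], y-range [3.5, 11].
The lower-left corner is (-3.5, 3.5).

(-3.5, 3.5)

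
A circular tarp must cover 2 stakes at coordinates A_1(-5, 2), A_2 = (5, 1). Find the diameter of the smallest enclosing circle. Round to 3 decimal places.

The smallest circle enclosing two points has them as diameter endpoints.
Centre = midpoint = (0, 1.5); r² = |A_1A_2|²/4 = 101/4 = 25.25.
Diameter = 2r = 2√(25.25) ≈ 10.050.

10.050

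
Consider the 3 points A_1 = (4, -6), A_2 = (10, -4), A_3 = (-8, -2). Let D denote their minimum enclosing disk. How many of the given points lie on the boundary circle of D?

Side lengths²: A_1A_2² = 40, A_1A_3² = 160, A_2A_3² = 328.
Since A_2A_3² = 328 ≥ 160 + 40 = 200, the angle opposite A_2A_3 is not acute, so the smallest enclosing circle has A_2A_3 as diameter.
Centre = midpoint of A_2A_3 = (1, -3), r² = 328/4 = 82.
The points at distance exactly r from the centre are A_2, A_3 — 2 points.

2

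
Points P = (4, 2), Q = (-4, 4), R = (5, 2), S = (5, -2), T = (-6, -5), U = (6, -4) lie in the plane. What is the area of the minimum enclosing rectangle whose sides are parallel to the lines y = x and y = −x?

In coordinates u = x + y, v = x − y the rectangle is axis-aligned; the map (x,y)→(u,v) scales areas by 2.
u-values: 6, 0, 7, 3, -11, 2; range = 7 − (-11) = 18.
v-values: 2, -8, 3, 7, -1, 10; range = 10 − (-8) = 18.
Area = (18 × 18) / 2 = 162.

162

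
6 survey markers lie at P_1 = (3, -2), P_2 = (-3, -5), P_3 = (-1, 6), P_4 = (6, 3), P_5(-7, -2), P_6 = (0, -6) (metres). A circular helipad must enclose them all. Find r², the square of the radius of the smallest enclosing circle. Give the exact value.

The farthest pair is P_4–P_5 with squared distance 194. The circle on this segment as diameter has centre (-0.5, 0.5) and r² = 194/4 = 48.5.
Check P_1: distance² to centre = 18.5 ≤ 48.5, so it lies inside.
All remaining points lie in this disk, and no smaller disk contains both endpoints, so this is the minimum enclosing circle.

48.5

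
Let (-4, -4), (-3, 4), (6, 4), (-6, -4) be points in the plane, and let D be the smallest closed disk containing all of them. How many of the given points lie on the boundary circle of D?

A smallest enclosing disk is always determined by at most three of the input points on its boundary.
The farthest pair is (6, 4)–(-6, -4) with squared distance 208. The circle on this segment as diameter has centre (0, 0) and r² = 208/4 = 52.
Check (-4, -4): distance² to centre = 32 ≤ 52, so it lies inside.
All remaining points lie in this disk, and no smaller disk contains both endpoints, so this is the minimum enclosing circle.
The points at distance exactly r from the centre are (6, 4), (-6, -4) — 2 points.

2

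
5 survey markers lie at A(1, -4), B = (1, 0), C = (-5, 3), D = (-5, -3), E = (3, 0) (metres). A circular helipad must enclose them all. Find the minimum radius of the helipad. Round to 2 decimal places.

4.64

The minimum enclosing circle of a finite set is fixed by two of the points (as a diameter) or three (as a circumcircle).
The minimum enclosing circle is determined by three boundary points: A, C, E.
Their circumcentre is (-31/19, -7/38) with r² = 31025/1444.
The farthest remaining point D is at distance² 27833/1444 ≤ 31025/1444.
r = √(31025/1444) ≈ 4.64.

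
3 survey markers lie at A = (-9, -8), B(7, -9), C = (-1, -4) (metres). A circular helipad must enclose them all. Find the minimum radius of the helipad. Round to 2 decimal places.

8.02

Side lengths²: AB² = 257, AC² = 80, BC² = 89.
Since AB² = 257 ≥ 89 + 80 = 169, the angle opposite AB is not acute, so the smallest enclosing circle has AB as diameter.
Centre = midpoint of AB = (-1, -8.5), r² = 257/4 = 64.25.
r = √(64.25) ≈ 8.02.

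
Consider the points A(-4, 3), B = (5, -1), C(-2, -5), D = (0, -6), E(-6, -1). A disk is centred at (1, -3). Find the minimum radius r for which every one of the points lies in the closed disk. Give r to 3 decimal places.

7.810

The required radius is the distance from (1, -3) to the farthest point.
Squared distances: 61, 20, 13, 10, 53.
Maximum is 61, attained at A.
r = √61 ≈ 7.810.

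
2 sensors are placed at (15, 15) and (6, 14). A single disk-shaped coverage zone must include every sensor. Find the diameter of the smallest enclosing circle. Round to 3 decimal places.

The smallest circle enclosing two points has them as diameter endpoints.
Centre = midpoint = (10.5, 14.5); r² = |(15, 15)−(6, 14)|²/4 = 82/4 = 20.5.
Diameter = 2r = 2√(20.5) ≈ 9.055.

9.055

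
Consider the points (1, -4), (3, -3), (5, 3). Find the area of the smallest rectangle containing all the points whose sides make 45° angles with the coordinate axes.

22

In coordinates u = x + y, v = x − y the rectangle is axis-aligned; the map (x,y)→(u,v) scales areas by 2.
u-values: -3, 0, 8; range = 8 − (-3) = 11.
v-values: 5, 6, 2; range = 6 − 2 = 4.
Area = (11 × 4) / 2 = 22.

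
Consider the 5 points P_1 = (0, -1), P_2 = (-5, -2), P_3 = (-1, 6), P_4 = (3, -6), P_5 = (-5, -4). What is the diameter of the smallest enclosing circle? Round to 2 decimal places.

The minimum enclosing circle of a finite set is fixed by two of the points (as a diameter) or three (as a circumcircle).
The minimum enclosing circle is determined by three boundary points: P_3, P_4, P_5.
Their circumcentre is (2/11, -3/11) with r² = 4930/121.
The farthest remaining point P_2 is at distance² 3610/121 ≤ 4930/121.
Diameter = 2r = 2√(4930/121) ≈ 12.77.

12.77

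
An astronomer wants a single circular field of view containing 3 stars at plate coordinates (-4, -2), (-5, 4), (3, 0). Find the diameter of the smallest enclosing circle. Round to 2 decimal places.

9.00

Call the three points A, B, C in the order given.
Side lengths²: AB² = 37, AC² = 53, BC² = 80.
Since BC² = 80 < 53 + 37 = 90, the triangle is acute, so the smallest enclosing circle is the circumcircle.
Circumcentre = (-27/22, 17/11), r² = 9805/484.
Diameter = 2r = 2√(9805/484) ≈ 9.00.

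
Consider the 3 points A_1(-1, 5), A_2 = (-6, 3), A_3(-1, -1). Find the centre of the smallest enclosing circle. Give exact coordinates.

(-2.7, 2)

Side lengths²: A_1A_2² = 29, A_1A_3² = 36, A_2A_3² = 41.
Since A_2A_3² = 41 < 36 + 29 = 65, the triangle is acute, so the smallest enclosing circle is the circumcircle.
Circumcentre = (-2.7, 2), r² = 11.89.
Centre = (-2.7, 2).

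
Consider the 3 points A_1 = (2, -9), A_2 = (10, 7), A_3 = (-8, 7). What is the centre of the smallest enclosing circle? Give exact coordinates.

Side lengths²: A_1A_2² = 320, A_1A_3² = 356, A_2A_3² = 324.
Since A_1A_3² = 356 < 324 + 320 = 644, the triangle is acute, so the smallest enclosing circle is the circumcircle.
Circumcentre = (1, 1.5), r² = 111.25.
Centre = (1, 1.5).

(1, 1.5)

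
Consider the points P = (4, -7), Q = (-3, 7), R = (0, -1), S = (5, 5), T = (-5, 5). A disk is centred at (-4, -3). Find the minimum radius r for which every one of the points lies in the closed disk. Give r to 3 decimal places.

12.042

The required radius is the distance from (-4, -3) to the farthest point.
Squared distances: 80, 101, 20, 145, 65.
Maximum is 145, attained at S.
r = √145 ≈ 12.042.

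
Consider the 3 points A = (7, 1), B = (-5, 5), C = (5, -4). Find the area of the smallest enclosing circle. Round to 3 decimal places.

Side lengths²: AB² = 160, AC² = 29, BC² = 181.
Since BC² = 181 < 160 + 29 = 189, the triangle is acute, so the smallest enclosing circle is the circumcircle.
Circumcentre = (9/34, 27/34), r² = 26245/578.
Area = π·r² = π·26245/578 ≈ 142.649.

142.649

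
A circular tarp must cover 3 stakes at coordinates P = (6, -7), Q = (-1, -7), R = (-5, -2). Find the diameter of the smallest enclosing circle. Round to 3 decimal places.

Side lengths²: PQ² = 49, PR² = 146, QR² = 41.
Since PR² = 146 ≥ 49 + 41 = 90, the angle opposite PR is not acute, so the smallest enclosing circle has PR as diameter.
Centre = midpoint of PR = (0.5, -4.5), r² = 146/4 = 36.5.
Diameter = 2r = 2√(36.5) ≈ 12.083.

12.083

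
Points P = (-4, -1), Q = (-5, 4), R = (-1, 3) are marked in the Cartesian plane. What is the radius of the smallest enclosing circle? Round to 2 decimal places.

2.77

Side lengths²: PQ² = 26, PR² = 25, QR² = 17.
Since PQ² = 26 < 25 + 17 = 42, the triangle is acute, so the smallest enclosing circle is the circumcircle.
Circumcentre = (-131/38, 65/38), r² = 5525/722.
r = √(5525/722) ≈ 2.77.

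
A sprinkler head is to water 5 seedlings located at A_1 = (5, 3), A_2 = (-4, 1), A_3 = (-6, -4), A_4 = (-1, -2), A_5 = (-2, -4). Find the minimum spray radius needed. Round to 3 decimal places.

The farthest pair is A_1–A_3 with squared distance 170. The circle on this segment as diameter has centre (-0.5, -0.5) and r² = 170/4 = 42.5.
Check A_2: distance² to centre = 14.5 ≤ 42.5, so it lies inside.
All remaining points lie in this disk, and no smaller disk contains both endpoints, so this is the minimum enclosing circle.
r = √(42.5) ≈ 6.519.

6.519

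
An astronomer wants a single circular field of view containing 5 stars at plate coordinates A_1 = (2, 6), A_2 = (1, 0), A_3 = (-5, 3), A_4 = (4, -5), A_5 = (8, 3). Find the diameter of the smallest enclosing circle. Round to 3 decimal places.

The minimum enclosing circle is determined by three boundary points: A_3, A_4, A_5.
Their circumcentre is (1.5, 1.25) with r² = 45.3125.
The farthest remaining point A_1 is at distance² 22.8125 ≤ 45.3125.
Diameter = 2r = 2√(45.3125) ≈ 13.463.

13.463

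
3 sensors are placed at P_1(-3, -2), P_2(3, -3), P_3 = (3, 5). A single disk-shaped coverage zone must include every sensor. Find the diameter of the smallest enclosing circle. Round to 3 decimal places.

Side lengths²: P_1P_2² = 37, P_1P_3² = 85, P_2P_3² = 64.
Since P_1P_3² = 85 < 64 + 37 = 101, the triangle is acute, so the smallest enclosing circle is the circumcircle.
Circumcentre = (7/12, 1), r² = 3145/144.
Diameter = 2r = 2√(3145/144) ≈ 9.347.

9.347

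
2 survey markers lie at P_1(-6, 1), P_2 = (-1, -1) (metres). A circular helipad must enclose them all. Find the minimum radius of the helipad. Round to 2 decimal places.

2.69

The smallest circle enclosing two points has them as diameter endpoints.
Centre = midpoint = (-3.5, 0); r² = |P_1P_2|²/4 = 29/4 = 7.25.
r = √(7.25) ≈ 2.69.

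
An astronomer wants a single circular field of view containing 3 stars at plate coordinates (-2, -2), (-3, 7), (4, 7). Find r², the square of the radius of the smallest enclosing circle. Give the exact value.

533/18

Call the three points A, B, C in the order given.
Side lengths²: AB² = 82, AC² = 117, BC² = 49.
Since AC² = 117 < 82 + 49 = 131, the triangle is acute, so the smallest enclosing circle is the circumcircle.
Circumcentre = (0.5, 17/6), r² = 533/18.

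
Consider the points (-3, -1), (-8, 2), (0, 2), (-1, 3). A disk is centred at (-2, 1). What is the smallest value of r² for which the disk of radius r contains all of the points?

The required radius is the distance from (-2, 1) to the farthest point.
Squared distances: 5, 37, 5, 5.
Maximum is 37, attained at (-8, 2).

37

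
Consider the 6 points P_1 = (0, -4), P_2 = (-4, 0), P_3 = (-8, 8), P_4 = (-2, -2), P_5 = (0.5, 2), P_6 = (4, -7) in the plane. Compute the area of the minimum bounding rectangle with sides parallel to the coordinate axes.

180

x ranges over [-8, 4], width 12.
y ranges over [-7, 8], height 15.
Area = 12 × 15 = 180.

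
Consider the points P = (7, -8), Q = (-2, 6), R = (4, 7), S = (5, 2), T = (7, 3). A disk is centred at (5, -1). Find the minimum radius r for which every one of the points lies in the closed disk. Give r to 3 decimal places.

The required radius is the distance from (5, -1) to the farthest point.
Squared distances: 53, 98, 65, 9, 20.
Maximum is 98, attained at Q.
r = √98 ≈ 9.899.

9.899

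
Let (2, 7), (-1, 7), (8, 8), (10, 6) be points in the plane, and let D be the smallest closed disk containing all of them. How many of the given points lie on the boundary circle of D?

The farthest pair is (-1, 7)–(10, 6) with squared distance 122. The circle on this segment as diameter has centre (4.5, 6.5) and r² = 122/4 = 30.5.
Check (2, 7): distance² to centre = 6.5 ≤ 30.5, so it lies inside.
All remaining points lie in this disk, and no smaller disk contains both endpoints, so this is the minimum enclosing circle.
The points at distance exactly r from the centre are (-1, 7), (10, 6) — 2 points.

2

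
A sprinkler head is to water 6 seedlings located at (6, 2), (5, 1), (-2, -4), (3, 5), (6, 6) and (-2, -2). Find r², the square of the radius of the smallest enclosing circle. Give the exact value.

By Welzl's lemma the MEC is supported by two points (diametrically opposite) or three points (on a circumcircle).
The farthest pair is (-2, -4)–(6, 6) with squared distance 164. The circle on this segment as diameter has centre (2, 1) and r² = 164/4 = 41.
Check (6, 2): distance² to centre = 17 ≤ 41, so it lies inside.
All remaining points lie in this disk, and no smaller disk contains both endpoints, so this is the minimum enclosing circle.

41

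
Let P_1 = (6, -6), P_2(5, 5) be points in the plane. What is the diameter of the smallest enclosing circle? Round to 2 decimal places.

11.05

The smallest circle enclosing two points has them as diameter endpoints.
Centre = midpoint = (5.5, -0.5); r² = |P_1P_2|²/4 = 122/4 = 30.5.
Diameter = 2r = 2√(30.5) ≈ 11.05.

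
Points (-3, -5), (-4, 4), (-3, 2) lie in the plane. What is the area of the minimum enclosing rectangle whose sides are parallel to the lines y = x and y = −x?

In coordinates u = x + y, v = x − y the rectangle is axis-aligned; the map (x,y)→(u,v) scales areas by 2.
u-values: -8, 0, -1; range = 0 − (-8) = 8.
v-values: 2, -8, -5; range = 2 − (-8) = 10.
Area = (8 × 10) / 2 = 40.

40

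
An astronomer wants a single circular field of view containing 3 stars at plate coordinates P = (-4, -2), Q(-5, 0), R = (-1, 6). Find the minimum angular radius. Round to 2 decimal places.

Side lengths²: PQ² = 5, PR² = 73, QR² = 52.
Since PR² = 73 ≥ 52 + 5 = 57, the angle opposite PR is not acute, so the smallest enclosing circle has PR as diameter.
Centre = midpoint of PR = (-2.5, 2), r² = 73/4 = 18.25.
r = √(18.25) ≈ 4.27.

4.27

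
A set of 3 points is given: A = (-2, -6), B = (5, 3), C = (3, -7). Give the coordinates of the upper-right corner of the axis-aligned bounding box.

x-range [-2, 5], y-range [-7, 3].
The upper-right corner is (5, 3).

(5, 3)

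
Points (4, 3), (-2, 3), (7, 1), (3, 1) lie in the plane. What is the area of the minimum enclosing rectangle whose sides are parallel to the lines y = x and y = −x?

In coordinates u = x + y, v = x − y the rectangle is axis-aligned; the map (x,y)→(u,v) scales areas by 2.
u-values: 7, 1, 8, 4; range = 8 − 1 = 7.
v-values: 1, -5, 6, 2; range = 6 − (-5) = 11.
Area = (7 × 11) / 2 = 38.5.

38.5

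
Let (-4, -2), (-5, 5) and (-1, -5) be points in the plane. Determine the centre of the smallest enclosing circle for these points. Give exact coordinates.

(-3, 0)

Call the three points A, B, C in the order given.
Side lengths²: AB² = 50, AC² = 18, BC² = 116.
Since BC² = 116 ≥ 50 + 18 = 68, the angle opposite BC is not acute, so the smallest enclosing circle has BC as diameter.
Centre = midpoint of BC = (-3, 0), r² = 116/4 = 29.
Centre = (-3, 0).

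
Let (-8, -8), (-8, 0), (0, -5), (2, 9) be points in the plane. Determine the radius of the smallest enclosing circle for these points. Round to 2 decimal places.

The farthest pair is (-8, -8)–(2, 9) with squared distance 389. The circle on this segment as diameter has centre (-3, 0.5) and r² = 389/4 = 97.25.
Check (-8, 0): distance² to centre = 25.25 ≤ 97.25, so it lies inside.
All remaining points lie in this disk, and no smaller disk contains both endpoints, so this is the minimum enclosing circle.
r = √(97.25) ≈ 9.86.

9.86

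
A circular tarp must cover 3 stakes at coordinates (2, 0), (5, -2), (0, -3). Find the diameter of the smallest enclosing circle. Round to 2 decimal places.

5.10

Call the three points A, B, C in the order given.
Side lengths²: AB² = 13, AC² = 13, BC² = 26.
Since BC² = 26 ≥ 13 + 13 = 26, the angle opposite BC is not acute, so the smallest enclosing circle has BC as diameter.
Centre = midpoint of BC = (2.5, -2.5), r² = 26/4 = 6.5.
Diameter = 2r = 2√(6.5) ≈ 5.10.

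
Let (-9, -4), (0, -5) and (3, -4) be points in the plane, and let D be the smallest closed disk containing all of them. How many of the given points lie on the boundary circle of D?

2

Call the three points A, B, C in the order given.
Side lengths²: AB² = 82, AC² = 144, BC² = 10.
Since AC² = 144 ≥ 82 + 10 = 92, the angle opposite AC is not acute, so the smallest enclosing circle has AC as diameter.
Centre = midpoint of AC = (-3, -4), r² = 144/4 = 36.
The points at distance exactly r from the centre are (-9, -4), (3, -4) — 2 points.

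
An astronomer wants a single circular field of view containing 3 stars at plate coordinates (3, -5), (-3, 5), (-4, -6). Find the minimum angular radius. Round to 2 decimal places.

5.99

Call the three points A, B, C in the order given.
Side lengths²: AB² = 136, AC² = 50, BC² = 122.
Since AB² = 136 < 122 + 50 = 172, the triangle is acute, so the smallest enclosing circle is the circumcircle.
Circumcentre = (-45/38, -27/38), r² = 25925/722.
r = √(25925/722) ≈ 5.99.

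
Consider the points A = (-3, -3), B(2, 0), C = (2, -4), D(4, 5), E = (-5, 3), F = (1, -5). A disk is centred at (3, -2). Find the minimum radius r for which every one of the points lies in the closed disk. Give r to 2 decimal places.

The required radius is the distance from (3, -2) to the farthest point.
Squared distances: 37, 5, 5, 50, 89, 13.
Maximum is 89, attained at E.
r = √89 ≈ 9.43.

9.43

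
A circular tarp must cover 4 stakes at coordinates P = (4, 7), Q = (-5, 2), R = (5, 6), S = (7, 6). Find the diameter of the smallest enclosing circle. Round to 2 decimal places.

By Welzl's lemma the MEC is supported by two points (diametrically opposite) or three points (on a circumcircle).
The farthest pair is Q–S with squared distance 160. The circle on this segment as diameter has centre (1, 4) and r² = 160/4 = 40.
Check P: distance² to centre = 18 ≤ 40, so it lies inside.
All remaining points lie in this disk, and no smaller disk contains both endpoints, so this is the minimum enclosing circle.
Diameter = 2r = 2√40 ≈ 12.65.

12.65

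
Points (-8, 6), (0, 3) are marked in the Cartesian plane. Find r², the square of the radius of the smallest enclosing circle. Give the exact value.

18.25

The smallest circle enclosing two points has them as diameter endpoints.
Centre = midpoint = (-4, 4.5); r² = |(-8, 6)−(0, 3)|²/4 = 73/4 = 18.25.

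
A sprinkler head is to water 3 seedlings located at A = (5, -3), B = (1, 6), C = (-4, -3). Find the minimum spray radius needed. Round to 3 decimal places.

Side lengths²: AB² = 97, AC² = 81, BC² = 106.
Since BC² = 106 < 97 + 81 = 178, the triangle is acute, so the smallest enclosing circle is the circumcircle.
Circumcentre = (0.5, 7/18), r² = 5141/162.
r = √(5141/162) ≈ 5.633.

5.633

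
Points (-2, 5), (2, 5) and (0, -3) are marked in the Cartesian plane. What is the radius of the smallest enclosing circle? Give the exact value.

Call the three points A, B, C in the order given.
Side lengths²: AB² = 16, AC² = 68, BC² = 68.
Since BC² = 68 < 68 + 16 = 84, the triangle is acute, so the smallest enclosing circle is the circumcircle.
Circumcentre = (0, 1.25), r² = 18.0625.
r = √(18.0625) = 4.25.

4.25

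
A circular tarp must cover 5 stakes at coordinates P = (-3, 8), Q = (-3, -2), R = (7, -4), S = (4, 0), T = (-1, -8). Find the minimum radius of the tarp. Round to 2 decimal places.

8.28

The minimum enclosing circle of a finite set is fixed by two of the points (as a diameter) or three (as a circumcircle).
The minimum enclosing circle is determined by three boundary points: P, R, T.
Their circumcentre is (-2/17, 4/17) with r² = 19825/289.
The farthest remaining point S is at distance² 4916/289 ≤ 19825/289.
r = √(19825/289) ≈ 8.28.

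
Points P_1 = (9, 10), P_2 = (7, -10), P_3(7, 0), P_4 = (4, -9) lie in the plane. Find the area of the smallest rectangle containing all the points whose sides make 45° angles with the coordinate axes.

216

In coordinates u = x + y, v = x − y the rectangle is axis-aligned; the map (x,y)→(u,v) scales areas by 2.
u-values: 19, -3, 7, -5; range = 19 − (-5) = 24.
v-values: -1, 17, 7, 13; range = 17 − (-1) = 18.
Area = (24 × 18) / 2 = 216.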